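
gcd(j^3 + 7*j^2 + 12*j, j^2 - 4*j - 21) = j + 3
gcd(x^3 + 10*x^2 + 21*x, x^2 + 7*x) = x^2 + 7*x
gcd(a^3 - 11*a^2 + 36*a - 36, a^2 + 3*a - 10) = a - 2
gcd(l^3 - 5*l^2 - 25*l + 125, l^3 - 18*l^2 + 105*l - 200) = l^2 - 10*l + 25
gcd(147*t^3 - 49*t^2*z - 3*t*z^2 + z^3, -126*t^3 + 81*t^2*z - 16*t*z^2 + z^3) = 21*t^2 - 10*t*z + z^2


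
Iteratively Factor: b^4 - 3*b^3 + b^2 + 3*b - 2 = (b - 1)*(b^3 - 2*b^2 - b + 2) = (b - 2)*(b - 1)*(b^2 - 1) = (b - 2)*(b - 1)*(b + 1)*(b - 1)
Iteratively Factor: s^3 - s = (s - 1)*(s^2 + s) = (s - 1)*(s + 1)*(s)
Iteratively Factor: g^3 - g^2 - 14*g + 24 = (g - 2)*(g^2 + g - 12) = (g - 2)*(g + 4)*(g - 3)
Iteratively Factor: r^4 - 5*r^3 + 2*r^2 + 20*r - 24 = (r - 2)*(r^3 - 3*r^2 - 4*r + 12) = (r - 3)*(r - 2)*(r^2 - 4) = (r - 3)*(r - 2)*(r + 2)*(r - 2)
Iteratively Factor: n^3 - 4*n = (n + 2)*(n^2 - 2*n) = (n - 2)*(n + 2)*(n)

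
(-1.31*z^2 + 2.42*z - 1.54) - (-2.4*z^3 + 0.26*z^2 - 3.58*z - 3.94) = 2.4*z^3 - 1.57*z^2 + 6.0*z + 2.4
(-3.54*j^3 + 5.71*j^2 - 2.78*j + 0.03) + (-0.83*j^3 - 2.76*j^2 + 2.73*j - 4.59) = -4.37*j^3 + 2.95*j^2 - 0.0499999999999998*j - 4.56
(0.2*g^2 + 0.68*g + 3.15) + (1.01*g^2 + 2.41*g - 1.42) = 1.21*g^2 + 3.09*g + 1.73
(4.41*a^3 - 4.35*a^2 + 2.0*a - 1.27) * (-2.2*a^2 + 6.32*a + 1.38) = -9.702*a^5 + 37.4412*a^4 - 25.8062*a^3 + 9.431*a^2 - 5.2664*a - 1.7526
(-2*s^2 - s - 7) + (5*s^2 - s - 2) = 3*s^2 - 2*s - 9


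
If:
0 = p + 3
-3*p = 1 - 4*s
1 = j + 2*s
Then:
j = 5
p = -3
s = -2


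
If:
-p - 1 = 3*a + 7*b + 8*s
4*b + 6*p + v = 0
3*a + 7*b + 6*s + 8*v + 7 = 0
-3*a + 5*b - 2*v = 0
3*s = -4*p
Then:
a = 3119/7668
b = -181/2556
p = 38/213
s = -152/639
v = -503/639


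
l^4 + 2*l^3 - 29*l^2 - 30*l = l*(l - 5)*(l + 1)*(l + 6)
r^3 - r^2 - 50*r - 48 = (r - 8)*(r + 1)*(r + 6)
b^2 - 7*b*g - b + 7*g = (b - 1)*(b - 7*g)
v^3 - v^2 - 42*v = v*(v - 7)*(v + 6)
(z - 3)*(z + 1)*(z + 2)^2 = z^4 + 2*z^3 - 7*z^2 - 20*z - 12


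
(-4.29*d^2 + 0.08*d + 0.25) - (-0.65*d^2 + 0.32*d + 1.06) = -3.64*d^2 - 0.24*d - 0.81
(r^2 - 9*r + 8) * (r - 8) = r^3 - 17*r^2 + 80*r - 64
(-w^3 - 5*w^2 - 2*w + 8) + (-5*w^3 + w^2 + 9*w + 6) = -6*w^3 - 4*w^2 + 7*w + 14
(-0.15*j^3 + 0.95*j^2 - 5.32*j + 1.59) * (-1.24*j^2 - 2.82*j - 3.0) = 0.186*j^5 - 0.755*j^4 + 4.3678*j^3 + 10.1808*j^2 + 11.4762*j - 4.77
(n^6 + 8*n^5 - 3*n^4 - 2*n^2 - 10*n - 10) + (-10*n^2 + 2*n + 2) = n^6 + 8*n^5 - 3*n^4 - 12*n^2 - 8*n - 8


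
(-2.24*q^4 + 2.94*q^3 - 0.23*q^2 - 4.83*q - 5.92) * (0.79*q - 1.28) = -1.7696*q^5 + 5.1898*q^4 - 3.9449*q^3 - 3.5213*q^2 + 1.5056*q + 7.5776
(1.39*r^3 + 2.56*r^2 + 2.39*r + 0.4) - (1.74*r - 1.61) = 1.39*r^3 + 2.56*r^2 + 0.65*r + 2.01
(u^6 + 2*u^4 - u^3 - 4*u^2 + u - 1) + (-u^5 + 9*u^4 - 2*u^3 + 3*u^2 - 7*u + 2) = u^6 - u^5 + 11*u^4 - 3*u^3 - u^2 - 6*u + 1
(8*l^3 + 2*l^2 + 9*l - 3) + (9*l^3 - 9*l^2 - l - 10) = 17*l^3 - 7*l^2 + 8*l - 13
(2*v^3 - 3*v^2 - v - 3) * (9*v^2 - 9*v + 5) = 18*v^5 - 45*v^4 + 28*v^3 - 33*v^2 + 22*v - 15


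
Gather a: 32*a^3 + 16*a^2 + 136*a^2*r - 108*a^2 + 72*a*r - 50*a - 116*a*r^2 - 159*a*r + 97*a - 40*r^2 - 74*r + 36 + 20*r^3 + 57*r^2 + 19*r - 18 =32*a^3 + a^2*(136*r - 92) + a*(-116*r^2 - 87*r + 47) + 20*r^3 + 17*r^2 - 55*r + 18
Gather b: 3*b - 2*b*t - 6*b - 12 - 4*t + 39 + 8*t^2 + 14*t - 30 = b*(-2*t - 3) + 8*t^2 + 10*t - 3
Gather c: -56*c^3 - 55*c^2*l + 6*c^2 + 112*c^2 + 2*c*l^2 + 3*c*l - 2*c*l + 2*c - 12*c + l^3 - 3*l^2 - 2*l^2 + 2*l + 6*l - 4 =-56*c^3 + c^2*(118 - 55*l) + c*(2*l^2 + l - 10) + l^3 - 5*l^2 + 8*l - 4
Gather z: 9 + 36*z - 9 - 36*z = 0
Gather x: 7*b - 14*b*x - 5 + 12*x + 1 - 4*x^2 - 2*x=7*b - 4*x^2 + x*(10 - 14*b) - 4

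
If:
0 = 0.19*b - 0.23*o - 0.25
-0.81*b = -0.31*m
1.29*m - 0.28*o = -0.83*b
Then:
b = -0.08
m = -0.20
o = -1.15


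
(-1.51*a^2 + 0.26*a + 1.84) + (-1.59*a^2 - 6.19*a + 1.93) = -3.1*a^2 - 5.93*a + 3.77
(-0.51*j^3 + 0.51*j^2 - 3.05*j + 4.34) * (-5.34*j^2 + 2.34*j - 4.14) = 2.7234*j^5 - 3.9168*j^4 + 19.5918*j^3 - 32.424*j^2 + 22.7826*j - 17.9676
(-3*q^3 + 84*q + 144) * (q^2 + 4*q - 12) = -3*q^5 - 12*q^4 + 120*q^3 + 480*q^2 - 432*q - 1728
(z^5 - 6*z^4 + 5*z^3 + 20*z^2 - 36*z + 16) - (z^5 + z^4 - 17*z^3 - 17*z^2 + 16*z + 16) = -7*z^4 + 22*z^3 + 37*z^2 - 52*z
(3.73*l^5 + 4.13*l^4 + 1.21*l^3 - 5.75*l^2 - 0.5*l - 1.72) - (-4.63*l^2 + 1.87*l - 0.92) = 3.73*l^5 + 4.13*l^4 + 1.21*l^3 - 1.12*l^2 - 2.37*l - 0.8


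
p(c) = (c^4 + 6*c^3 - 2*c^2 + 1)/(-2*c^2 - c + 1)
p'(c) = (4*c + 1)*(c^4 + 6*c^3 - 2*c^2 + 1)/(-2*c^2 - c + 1)^2 + (4*c^3 + 18*c^2 - 4*c)/(-2*c^2 - c + 1)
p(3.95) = -17.07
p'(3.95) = -6.58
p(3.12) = -11.97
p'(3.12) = -5.69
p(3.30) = -13.02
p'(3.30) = -5.89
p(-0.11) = 0.89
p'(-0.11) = 1.06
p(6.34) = -35.76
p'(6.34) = -9.04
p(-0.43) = 0.18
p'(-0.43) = 4.34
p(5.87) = -31.62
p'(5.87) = -8.56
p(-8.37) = -9.57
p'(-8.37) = 5.66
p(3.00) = -11.30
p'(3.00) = -5.56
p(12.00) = -103.07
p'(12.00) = -14.73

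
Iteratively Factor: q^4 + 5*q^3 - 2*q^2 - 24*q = (q)*(q^3 + 5*q^2 - 2*q - 24) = q*(q + 4)*(q^2 + q - 6) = q*(q + 3)*(q + 4)*(q - 2)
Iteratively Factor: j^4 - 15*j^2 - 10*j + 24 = (j - 1)*(j^3 + j^2 - 14*j - 24) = (j - 1)*(j + 3)*(j^2 - 2*j - 8) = (j - 4)*(j - 1)*(j + 3)*(j + 2)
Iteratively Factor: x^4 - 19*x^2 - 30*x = (x)*(x^3 - 19*x - 30) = x*(x + 3)*(x^2 - 3*x - 10) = x*(x - 5)*(x + 3)*(x + 2)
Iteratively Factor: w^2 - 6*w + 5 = (w - 5)*(w - 1)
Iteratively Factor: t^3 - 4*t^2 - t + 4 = (t - 1)*(t^2 - 3*t - 4) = (t - 4)*(t - 1)*(t + 1)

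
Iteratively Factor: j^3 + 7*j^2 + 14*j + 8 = (j + 4)*(j^2 + 3*j + 2) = (j + 1)*(j + 4)*(j + 2)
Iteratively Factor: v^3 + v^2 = (v + 1)*(v^2) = v*(v + 1)*(v)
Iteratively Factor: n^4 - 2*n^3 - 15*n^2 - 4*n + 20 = (n - 5)*(n^3 + 3*n^2 - 4) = (n - 5)*(n + 2)*(n^2 + n - 2) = (n - 5)*(n - 1)*(n + 2)*(n + 2)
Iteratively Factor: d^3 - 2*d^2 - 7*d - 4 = (d + 1)*(d^2 - 3*d - 4) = (d + 1)^2*(d - 4)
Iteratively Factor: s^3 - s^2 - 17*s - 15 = (s + 3)*(s^2 - 4*s - 5) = (s + 1)*(s + 3)*(s - 5)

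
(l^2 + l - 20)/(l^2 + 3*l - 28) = (l + 5)/(l + 7)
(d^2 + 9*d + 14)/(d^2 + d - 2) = (d + 7)/(d - 1)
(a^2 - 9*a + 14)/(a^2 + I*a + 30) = (a^2 - 9*a + 14)/(a^2 + I*a + 30)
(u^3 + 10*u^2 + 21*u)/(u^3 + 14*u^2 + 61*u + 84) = u/(u + 4)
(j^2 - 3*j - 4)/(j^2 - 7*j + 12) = (j + 1)/(j - 3)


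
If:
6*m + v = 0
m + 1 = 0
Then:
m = -1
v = 6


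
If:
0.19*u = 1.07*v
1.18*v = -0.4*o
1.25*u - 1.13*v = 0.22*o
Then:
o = 0.00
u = 0.00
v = 0.00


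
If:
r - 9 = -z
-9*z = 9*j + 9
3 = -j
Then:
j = -3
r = 7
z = 2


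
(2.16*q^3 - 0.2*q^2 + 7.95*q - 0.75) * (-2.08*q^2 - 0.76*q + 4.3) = -4.4928*q^5 - 1.2256*q^4 - 7.096*q^3 - 5.342*q^2 + 34.755*q - 3.225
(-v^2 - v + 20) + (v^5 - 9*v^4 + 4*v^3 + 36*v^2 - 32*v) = v^5 - 9*v^4 + 4*v^3 + 35*v^2 - 33*v + 20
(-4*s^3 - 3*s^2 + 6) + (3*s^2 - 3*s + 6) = -4*s^3 - 3*s + 12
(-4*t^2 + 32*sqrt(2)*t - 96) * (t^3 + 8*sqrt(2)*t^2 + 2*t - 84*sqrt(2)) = -4*t^5 + 408*t^3 - 368*sqrt(2)*t^2 - 5568*t + 8064*sqrt(2)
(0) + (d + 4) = d + 4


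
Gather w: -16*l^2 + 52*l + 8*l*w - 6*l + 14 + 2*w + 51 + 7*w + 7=-16*l^2 + 46*l + w*(8*l + 9) + 72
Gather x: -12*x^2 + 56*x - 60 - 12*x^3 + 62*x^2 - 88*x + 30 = -12*x^3 + 50*x^2 - 32*x - 30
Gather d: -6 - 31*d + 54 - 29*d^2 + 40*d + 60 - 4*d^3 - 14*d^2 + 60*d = -4*d^3 - 43*d^2 + 69*d + 108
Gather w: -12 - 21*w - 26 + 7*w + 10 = -14*w - 28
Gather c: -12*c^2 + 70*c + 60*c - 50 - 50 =-12*c^2 + 130*c - 100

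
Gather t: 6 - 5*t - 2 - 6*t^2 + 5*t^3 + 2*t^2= 5*t^3 - 4*t^2 - 5*t + 4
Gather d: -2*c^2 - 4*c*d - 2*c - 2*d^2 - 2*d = -2*c^2 - 2*c - 2*d^2 + d*(-4*c - 2)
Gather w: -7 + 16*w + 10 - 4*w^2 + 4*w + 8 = -4*w^2 + 20*w + 11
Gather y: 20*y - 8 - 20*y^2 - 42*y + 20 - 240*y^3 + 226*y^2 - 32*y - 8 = -240*y^3 + 206*y^2 - 54*y + 4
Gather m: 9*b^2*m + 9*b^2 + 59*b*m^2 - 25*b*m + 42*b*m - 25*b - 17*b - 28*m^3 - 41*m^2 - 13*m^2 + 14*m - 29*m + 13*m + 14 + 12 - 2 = 9*b^2 - 42*b - 28*m^3 + m^2*(59*b - 54) + m*(9*b^2 + 17*b - 2) + 24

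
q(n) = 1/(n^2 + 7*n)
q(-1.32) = -0.13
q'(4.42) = -0.01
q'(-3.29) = -0.00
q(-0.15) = -0.97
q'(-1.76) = -0.04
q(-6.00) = -0.17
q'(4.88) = -0.00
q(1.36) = 0.09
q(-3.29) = -0.08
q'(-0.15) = -6.35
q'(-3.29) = -0.00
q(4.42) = 0.02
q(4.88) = 0.02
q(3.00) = 0.03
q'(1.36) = -0.08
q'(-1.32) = -0.08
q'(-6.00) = 0.14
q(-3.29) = -0.08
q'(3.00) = -0.01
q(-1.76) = -0.11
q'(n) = (-2*n - 7)/(n^2 + 7*n)^2 = (-2*n - 7)/(n^2*(n + 7)^2)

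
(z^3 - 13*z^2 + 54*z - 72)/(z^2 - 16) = (z^2 - 9*z + 18)/(z + 4)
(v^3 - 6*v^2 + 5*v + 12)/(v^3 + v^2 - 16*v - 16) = (v - 3)/(v + 4)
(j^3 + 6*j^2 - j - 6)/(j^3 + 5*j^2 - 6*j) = (j + 1)/j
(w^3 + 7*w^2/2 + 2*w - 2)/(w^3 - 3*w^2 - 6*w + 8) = (w^2 + 3*w/2 - 1)/(w^2 - 5*w + 4)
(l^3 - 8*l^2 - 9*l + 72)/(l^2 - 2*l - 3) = (l^2 - 5*l - 24)/(l + 1)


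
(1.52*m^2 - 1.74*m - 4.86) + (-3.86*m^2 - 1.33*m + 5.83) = -2.34*m^2 - 3.07*m + 0.97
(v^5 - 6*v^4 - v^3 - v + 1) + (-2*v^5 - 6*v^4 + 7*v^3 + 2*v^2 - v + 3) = -v^5 - 12*v^4 + 6*v^3 + 2*v^2 - 2*v + 4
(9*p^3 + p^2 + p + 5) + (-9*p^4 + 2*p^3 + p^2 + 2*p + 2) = -9*p^4 + 11*p^3 + 2*p^2 + 3*p + 7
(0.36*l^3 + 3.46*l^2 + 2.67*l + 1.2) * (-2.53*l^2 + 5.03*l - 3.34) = -0.9108*l^5 - 6.943*l^4 + 9.4463*l^3 - 1.1623*l^2 - 2.8818*l - 4.008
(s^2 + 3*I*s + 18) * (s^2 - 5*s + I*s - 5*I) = s^4 - 5*s^3 + 4*I*s^3 + 15*s^2 - 20*I*s^2 - 75*s + 18*I*s - 90*I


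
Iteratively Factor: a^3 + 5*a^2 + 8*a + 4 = (a + 2)*(a^2 + 3*a + 2) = (a + 2)^2*(a + 1)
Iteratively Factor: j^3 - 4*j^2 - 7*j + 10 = (j - 5)*(j^2 + j - 2) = (j - 5)*(j + 2)*(j - 1)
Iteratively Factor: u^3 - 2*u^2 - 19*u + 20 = (u + 4)*(u^2 - 6*u + 5) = (u - 1)*(u + 4)*(u - 5)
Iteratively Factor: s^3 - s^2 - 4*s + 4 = (s + 2)*(s^2 - 3*s + 2) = (s - 1)*(s + 2)*(s - 2)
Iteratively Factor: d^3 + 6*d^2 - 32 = (d - 2)*(d^2 + 8*d + 16) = (d - 2)*(d + 4)*(d + 4)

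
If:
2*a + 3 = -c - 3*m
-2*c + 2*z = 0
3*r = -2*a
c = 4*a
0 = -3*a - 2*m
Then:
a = -2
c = -8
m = 3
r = 4/3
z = -8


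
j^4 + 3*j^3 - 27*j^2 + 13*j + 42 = (j - 3)*(j - 2)*(j + 1)*(j + 7)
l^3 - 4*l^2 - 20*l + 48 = (l - 6)*(l - 2)*(l + 4)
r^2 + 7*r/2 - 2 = (r - 1/2)*(r + 4)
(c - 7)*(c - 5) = c^2 - 12*c + 35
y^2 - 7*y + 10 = (y - 5)*(y - 2)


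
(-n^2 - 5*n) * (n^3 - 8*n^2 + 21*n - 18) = -n^5 + 3*n^4 + 19*n^3 - 87*n^2 + 90*n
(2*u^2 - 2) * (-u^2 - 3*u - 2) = -2*u^4 - 6*u^3 - 2*u^2 + 6*u + 4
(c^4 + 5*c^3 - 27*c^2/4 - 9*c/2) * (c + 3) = c^5 + 8*c^4 + 33*c^3/4 - 99*c^2/4 - 27*c/2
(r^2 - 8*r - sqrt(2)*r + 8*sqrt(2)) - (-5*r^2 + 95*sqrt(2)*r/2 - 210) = 6*r^2 - 97*sqrt(2)*r/2 - 8*r + 8*sqrt(2) + 210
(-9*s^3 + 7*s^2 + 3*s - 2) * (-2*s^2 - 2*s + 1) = 18*s^5 + 4*s^4 - 29*s^3 + 5*s^2 + 7*s - 2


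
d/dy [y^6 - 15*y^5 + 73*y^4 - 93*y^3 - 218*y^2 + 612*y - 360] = 6*y^5 - 75*y^4 + 292*y^3 - 279*y^2 - 436*y + 612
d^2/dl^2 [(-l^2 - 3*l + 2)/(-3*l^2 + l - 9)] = 10*(6*l^3 - 27*l^2 - 45*l + 32)/(27*l^6 - 27*l^5 + 252*l^4 - 163*l^3 + 756*l^2 - 243*l + 729)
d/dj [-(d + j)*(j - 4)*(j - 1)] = -2*d*j + 5*d - 3*j^2 + 10*j - 4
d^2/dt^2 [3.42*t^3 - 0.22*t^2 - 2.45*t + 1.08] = 20.52*t - 0.44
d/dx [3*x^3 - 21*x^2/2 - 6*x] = 9*x^2 - 21*x - 6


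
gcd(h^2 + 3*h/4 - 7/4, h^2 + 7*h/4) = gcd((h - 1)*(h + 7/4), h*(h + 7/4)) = h + 7/4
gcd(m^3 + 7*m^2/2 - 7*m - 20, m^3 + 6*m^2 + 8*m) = m^2 + 6*m + 8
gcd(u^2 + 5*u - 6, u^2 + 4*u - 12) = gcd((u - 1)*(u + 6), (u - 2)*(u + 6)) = u + 6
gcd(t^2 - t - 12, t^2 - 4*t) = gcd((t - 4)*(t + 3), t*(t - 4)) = t - 4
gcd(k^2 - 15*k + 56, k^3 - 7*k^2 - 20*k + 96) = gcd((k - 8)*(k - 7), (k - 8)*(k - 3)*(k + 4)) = k - 8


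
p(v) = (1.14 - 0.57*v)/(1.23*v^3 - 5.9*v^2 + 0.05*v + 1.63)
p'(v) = (1.14 - 0.57*v)*(-3.69*v^2 + 11.8*v - 0.05)/(1.23*v^3 - 5.9*v^2 + 0.05*v + 1.63)^2 - 0.57/(1.23*v^3 - 5.9*v^2 + 0.05*v + 1.63) = (1.4022*v^3 - 7.5696*v^2 + 13.452*v - 0.9861)/(1.5129*v^6 - 14.514*v^5 + 34.933*v^4 + 3.4198*v^3 - 19.2315*v^2 + 0.163*v + 2.6569)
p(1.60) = -0.03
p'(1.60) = 0.10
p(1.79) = -0.01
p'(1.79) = 0.07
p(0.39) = 1.11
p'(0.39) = 4.69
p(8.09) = -0.01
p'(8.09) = 0.00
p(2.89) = 0.03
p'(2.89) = 0.03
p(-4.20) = -0.02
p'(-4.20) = -0.01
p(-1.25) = -0.18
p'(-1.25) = -0.32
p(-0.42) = 2.89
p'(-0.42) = -35.47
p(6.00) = -0.04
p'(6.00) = 0.04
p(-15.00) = -0.00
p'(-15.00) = -0.00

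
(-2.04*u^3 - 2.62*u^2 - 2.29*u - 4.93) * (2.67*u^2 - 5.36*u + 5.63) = -5.4468*u^5 + 3.939*u^4 - 3.5563*u^3 - 15.6393*u^2 + 13.5321*u - 27.7559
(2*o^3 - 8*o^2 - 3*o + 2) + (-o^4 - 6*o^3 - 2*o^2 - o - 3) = -o^4 - 4*o^3 - 10*o^2 - 4*o - 1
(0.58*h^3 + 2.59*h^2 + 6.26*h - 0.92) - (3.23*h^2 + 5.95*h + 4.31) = 0.58*h^3 - 0.64*h^2 + 0.31*h - 5.23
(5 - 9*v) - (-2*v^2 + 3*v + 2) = 2*v^2 - 12*v + 3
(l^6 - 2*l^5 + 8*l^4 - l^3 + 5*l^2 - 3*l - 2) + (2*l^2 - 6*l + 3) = l^6 - 2*l^5 + 8*l^4 - l^3 + 7*l^2 - 9*l + 1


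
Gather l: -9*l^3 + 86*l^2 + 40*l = -9*l^3 + 86*l^2 + 40*l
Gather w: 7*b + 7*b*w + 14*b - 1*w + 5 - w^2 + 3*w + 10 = 21*b - w^2 + w*(7*b + 2) + 15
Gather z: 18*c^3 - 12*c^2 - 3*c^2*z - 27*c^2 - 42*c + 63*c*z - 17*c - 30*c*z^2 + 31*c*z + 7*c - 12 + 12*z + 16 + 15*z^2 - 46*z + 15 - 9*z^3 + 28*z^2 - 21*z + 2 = 18*c^3 - 39*c^2 - 52*c - 9*z^3 + z^2*(43 - 30*c) + z*(-3*c^2 + 94*c - 55) + 21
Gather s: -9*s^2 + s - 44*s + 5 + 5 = -9*s^2 - 43*s + 10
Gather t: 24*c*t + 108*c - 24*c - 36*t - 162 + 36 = 84*c + t*(24*c - 36) - 126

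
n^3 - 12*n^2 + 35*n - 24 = (n - 8)*(n - 3)*(n - 1)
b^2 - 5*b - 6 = (b - 6)*(b + 1)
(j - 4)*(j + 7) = j^2 + 3*j - 28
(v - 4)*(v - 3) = v^2 - 7*v + 12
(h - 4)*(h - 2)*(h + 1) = h^3 - 5*h^2 + 2*h + 8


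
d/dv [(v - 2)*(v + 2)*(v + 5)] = 3*v^2 + 10*v - 4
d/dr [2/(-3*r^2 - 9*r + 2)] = 6*(2*r + 3)/(3*r^2 + 9*r - 2)^2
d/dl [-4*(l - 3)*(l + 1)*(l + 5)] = -12*l^2 - 24*l + 52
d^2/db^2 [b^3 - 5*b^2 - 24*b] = 6*b - 10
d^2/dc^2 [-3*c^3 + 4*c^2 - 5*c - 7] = 8 - 18*c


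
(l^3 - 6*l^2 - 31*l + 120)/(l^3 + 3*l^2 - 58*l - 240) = (l - 3)/(l + 6)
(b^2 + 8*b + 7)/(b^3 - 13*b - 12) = (b + 7)/(b^2 - b - 12)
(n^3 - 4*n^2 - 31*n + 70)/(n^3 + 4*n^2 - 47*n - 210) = (n - 2)/(n + 6)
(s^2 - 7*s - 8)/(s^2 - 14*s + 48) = (s + 1)/(s - 6)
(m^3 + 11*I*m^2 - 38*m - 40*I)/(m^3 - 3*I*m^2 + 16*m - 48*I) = (m^2 + 7*I*m - 10)/(m^2 - 7*I*m - 12)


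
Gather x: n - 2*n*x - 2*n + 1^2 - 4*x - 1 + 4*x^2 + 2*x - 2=-n + 4*x^2 + x*(-2*n - 2) - 2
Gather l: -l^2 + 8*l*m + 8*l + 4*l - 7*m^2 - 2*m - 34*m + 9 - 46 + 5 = -l^2 + l*(8*m + 12) - 7*m^2 - 36*m - 32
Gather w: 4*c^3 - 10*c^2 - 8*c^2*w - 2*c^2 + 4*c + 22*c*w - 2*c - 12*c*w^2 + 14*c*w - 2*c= 4*c^3 - 12*c^2 - 12*c*w^2 + w*(-8*c^2 + 36*c)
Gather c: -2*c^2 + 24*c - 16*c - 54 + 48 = -2*c^2 + 8*c - 6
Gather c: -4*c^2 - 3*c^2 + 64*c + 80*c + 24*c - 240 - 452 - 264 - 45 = -7*c^2 + 168*c - 1001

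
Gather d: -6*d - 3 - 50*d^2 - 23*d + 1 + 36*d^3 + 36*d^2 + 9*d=36*d^3 - 14*d^2 - 20*d - 2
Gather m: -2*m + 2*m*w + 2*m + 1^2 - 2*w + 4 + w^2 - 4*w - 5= 2*m*w + w^2 - 6*w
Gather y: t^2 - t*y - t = t^2 - t*y - t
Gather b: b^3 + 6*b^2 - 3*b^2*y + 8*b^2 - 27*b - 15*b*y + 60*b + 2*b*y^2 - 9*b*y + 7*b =b^3 + b^2*(14 - 3*y) + b*(2*y^2 - 24*y + 40)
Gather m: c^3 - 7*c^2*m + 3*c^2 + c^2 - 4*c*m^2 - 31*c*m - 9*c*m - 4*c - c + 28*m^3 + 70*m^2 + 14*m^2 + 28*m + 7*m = c^3 + 4*c^2 - 5*c + 28*m^3 + m^2*(84 - 4*c) + m*(-7*c^2 - 40*c + 35)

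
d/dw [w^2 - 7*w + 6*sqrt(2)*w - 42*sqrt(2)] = 2*w - 7 + 6*sqrt(2)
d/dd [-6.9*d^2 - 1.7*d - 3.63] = -13.8*d - 1.7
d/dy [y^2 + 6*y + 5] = 2*y + 6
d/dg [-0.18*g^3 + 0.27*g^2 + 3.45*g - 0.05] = -0.54*g^2 + 0.54*g + 3.45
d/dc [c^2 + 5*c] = 2*c + 5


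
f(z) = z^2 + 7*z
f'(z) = 2*z + 7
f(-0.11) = -0.76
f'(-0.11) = 6.78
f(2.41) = 22.68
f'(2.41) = 11.82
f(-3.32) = -12.22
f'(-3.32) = 0.36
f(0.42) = 3.12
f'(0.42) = 7.84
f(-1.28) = -7.32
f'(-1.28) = 4.44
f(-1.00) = -6.00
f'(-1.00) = 5.00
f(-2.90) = -11.89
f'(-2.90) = 1.20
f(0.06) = 0.42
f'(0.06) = 7.12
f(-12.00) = 60.00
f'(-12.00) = -17.00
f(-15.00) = 120.00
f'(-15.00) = -23.00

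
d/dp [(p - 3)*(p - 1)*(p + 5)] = 3*p^2 + 2*p - 17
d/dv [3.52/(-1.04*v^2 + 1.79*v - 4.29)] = (7.3216*v - 6.3008)/(1.04*v^2 - 1.79*v + 4.29)^2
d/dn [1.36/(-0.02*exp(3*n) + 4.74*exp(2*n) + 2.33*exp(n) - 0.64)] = (0.0816*exp(2*n) - 12.8928*exp(n) - 3.1688)*exp(n)/(0.02*exp(3*n) - 4.74*exp(2*n) - 2.33*exp(n) + 0.64)^2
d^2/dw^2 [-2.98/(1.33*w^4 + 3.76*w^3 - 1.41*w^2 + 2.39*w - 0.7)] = ((47.5608*w^2 + 67.2288*w - 8.4036)*(1.33*w^4 + 3.76*w^3 - 1.41*w^2 + 2.39*w - 0.7) - 2.98*(5.32*w^3 + 11.28*w^2 - 2.82*w + 2.39)*(10.64*w^3 + 22.56*w^2 - 5.64*w + 4.78))/(1.33*w^4 + 3.76*w^3 - 1.41*w^2 + 2.39*w - 0.7)^3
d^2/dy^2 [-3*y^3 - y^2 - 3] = -18*y - 2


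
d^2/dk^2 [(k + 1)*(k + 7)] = 2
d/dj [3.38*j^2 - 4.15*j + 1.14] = 6.76*j - 4.15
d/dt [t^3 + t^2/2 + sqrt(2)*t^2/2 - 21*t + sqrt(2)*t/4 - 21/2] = 3*t^2 + t + sqrt(2)*t - 21 + sqrt(2)/4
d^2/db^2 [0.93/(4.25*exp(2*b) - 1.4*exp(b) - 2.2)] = ((1.302 - 15.81*exp(b))*(-4.25*exp(2*b) + 1.4*exp(b) + 2.2) - 0.93*(8.5*exp(b) - 1.4)*(17.0*exp(b) - 2.8)*exp(b))*exp(b)/(-4.25*exp(2*b) + 1.4*exp(b) + 2.2)^3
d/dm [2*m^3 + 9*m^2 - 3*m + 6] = 6*m^2 + 18*m - 3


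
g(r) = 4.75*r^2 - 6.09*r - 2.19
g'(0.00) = -6.09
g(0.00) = -2.19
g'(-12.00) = -120.09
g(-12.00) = 754.89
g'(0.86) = 2.08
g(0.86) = -3.91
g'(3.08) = 23.17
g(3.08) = 24.11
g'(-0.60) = -11.79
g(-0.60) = 3.17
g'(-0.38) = -9.70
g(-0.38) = 0.81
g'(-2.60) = -30.79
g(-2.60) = 45.75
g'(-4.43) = -48.18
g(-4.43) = 118.01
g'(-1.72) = -22.43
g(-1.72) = 22.34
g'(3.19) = 24.22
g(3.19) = 26.72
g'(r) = 9.5*r - 6.09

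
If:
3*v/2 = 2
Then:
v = 4/3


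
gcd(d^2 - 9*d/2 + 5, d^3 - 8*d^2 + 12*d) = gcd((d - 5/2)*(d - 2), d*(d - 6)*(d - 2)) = d - 2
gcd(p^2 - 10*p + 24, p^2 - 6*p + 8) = p - 4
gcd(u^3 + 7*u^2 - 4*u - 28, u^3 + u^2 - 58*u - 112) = u^2 + 9*u + 14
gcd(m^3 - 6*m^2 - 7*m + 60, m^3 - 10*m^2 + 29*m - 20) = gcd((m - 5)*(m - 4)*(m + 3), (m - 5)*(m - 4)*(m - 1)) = m^2 - 9*m + 20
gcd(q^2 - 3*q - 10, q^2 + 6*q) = 1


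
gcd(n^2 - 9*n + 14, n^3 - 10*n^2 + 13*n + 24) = 1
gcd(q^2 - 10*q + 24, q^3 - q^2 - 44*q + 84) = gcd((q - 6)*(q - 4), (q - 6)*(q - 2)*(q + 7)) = q - 6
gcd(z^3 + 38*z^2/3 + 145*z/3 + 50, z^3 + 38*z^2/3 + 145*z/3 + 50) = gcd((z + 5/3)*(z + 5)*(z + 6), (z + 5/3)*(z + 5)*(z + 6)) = z^3 + 38*z^2/3 + 145*z/3 + 50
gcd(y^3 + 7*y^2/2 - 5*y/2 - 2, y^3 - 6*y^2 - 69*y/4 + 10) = 1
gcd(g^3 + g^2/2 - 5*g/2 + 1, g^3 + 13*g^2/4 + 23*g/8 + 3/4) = g + 2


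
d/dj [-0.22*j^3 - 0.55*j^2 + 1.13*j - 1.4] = -0.66*j^2 - 1.1*j + 1.13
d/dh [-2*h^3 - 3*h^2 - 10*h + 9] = -6*h^2 - 6*h - 10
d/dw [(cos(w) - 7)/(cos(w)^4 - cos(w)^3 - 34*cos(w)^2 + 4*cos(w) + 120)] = (6*sin(w)^4 + 14*sin(w)^2 + 907*cos(w) - 15*cos(3*w) - 316)*sin(w)/(2*(cos(w) - 6)^2*(cos(w) - 2)^2*(cos(w) + 2)^2*(cos(w) + 5)^2)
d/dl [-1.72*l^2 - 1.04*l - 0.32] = -3.44*l - 1.04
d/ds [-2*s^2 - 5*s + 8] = -4*s - 5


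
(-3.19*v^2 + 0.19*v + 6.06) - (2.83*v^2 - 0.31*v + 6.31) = -6.02*v^2 + 0.5*v - 0.25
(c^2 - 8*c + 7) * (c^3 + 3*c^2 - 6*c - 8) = c^5 - 5*c^4 - 23*c^3 + 61*c^2 + 22*c - 56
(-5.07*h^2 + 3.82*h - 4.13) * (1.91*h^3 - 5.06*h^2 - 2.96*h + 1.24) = -9.6837*h^5 + 32.9504*h^4 - 12.2103*h^3 + 3.3038*h^2 + 16.9616*h - 5.1212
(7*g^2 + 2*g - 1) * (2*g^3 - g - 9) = 14*g^5 + 4*g^4 - 9*g^3 - 65*g^2 - 17*g + 9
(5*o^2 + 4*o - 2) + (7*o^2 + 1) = 12*o^2 + 4*o - 1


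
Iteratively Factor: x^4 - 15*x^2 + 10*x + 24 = (x + 1)*(x^3 - x^2 - 14*x + 24) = (x - 3)*(x + 1)*(x^2 + 2*x - 8) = (x - 3)*(x + 1)*(x + 4)*(x - 2)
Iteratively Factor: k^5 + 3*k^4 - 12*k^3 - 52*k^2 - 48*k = (k + 3)*(k^4 - 12*k^2 - 16*k) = k*(k + 3)*(k^3 - 12*k - 16) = k*(k + 2)*(k + 3)*(k^2 - 2*k - 8) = k*(k + 2)^2*(k + 3)*(k - 4)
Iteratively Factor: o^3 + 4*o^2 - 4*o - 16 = (o + 2)*(o^2 + 2*o - 8) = (o - 2)*(o + 2)*(o + 4)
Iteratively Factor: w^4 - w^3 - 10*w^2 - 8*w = (w)*(w^3 - w^2 - 10*w - 8) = w*(w + 2)*(w^2 - 3*w - 4) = w*(w - 4)*(w + 2)*(w + 1)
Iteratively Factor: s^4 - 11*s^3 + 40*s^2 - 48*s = (s)*(s^3 - 11*s^2 + 40*s - 48) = s*(s - 4)*(s^2 - 7*s + 12) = s*(s - 4)^2*(s - 3)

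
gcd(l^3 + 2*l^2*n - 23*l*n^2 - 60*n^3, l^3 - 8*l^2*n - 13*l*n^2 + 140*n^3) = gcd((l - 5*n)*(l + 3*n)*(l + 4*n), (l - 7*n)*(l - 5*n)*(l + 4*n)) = l^2 - l*n - 20*n^2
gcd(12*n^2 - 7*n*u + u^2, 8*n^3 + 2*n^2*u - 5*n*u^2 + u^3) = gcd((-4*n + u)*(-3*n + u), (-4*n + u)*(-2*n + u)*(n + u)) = -4*n + u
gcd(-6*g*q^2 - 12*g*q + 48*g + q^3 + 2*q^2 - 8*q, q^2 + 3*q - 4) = q + 4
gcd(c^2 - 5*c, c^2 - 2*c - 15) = c - 5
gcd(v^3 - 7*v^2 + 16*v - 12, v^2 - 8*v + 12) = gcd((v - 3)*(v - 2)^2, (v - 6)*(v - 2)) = v - 2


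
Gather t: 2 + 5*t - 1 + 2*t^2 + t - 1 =2*t^2 + 6*t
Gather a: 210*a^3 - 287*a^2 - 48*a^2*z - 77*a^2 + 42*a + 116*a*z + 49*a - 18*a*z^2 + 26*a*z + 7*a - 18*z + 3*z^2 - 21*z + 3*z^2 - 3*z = 210*a^3 + a^2*(-48*z - 364) + a*(-18*z^2 + 142*z + 98) + 6*z^2 - 42*z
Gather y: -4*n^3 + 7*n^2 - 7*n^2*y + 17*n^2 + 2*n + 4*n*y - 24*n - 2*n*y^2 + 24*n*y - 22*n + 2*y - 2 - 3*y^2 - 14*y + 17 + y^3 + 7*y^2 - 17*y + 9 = -4*n^3 + 24*n^2 - 44*n + y^3 + y^2*(4 - 2*n) + y*(-7*n^2 + 28*n - 29) + 24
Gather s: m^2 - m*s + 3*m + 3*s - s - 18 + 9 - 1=m^2 + 3*m + s*(2 - m) - 10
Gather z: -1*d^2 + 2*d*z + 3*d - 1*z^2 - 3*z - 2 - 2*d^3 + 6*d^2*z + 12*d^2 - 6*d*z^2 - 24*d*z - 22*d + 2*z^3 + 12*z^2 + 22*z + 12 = -2*d^3 + 11*d^2 - 19*d + 2*z^3 + z^2*(11 - 6*d) + z*(6*d^2 - 22*d + 19) + 10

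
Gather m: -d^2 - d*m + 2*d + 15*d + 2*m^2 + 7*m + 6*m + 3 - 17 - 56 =-d^2 + 17*d + 2*m^2 + m*(13 - d) - 70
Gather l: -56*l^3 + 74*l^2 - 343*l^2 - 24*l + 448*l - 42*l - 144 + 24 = -56*l^3 - 269*l^2 + 382*l - 120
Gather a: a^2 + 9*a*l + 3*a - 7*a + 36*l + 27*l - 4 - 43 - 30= a^2 + a*(9*l - 4) + 63*l - 77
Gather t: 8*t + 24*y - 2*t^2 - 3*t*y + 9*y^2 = -2*t^2 + t*(8 - 3*y) + 9*y^2 + 24*y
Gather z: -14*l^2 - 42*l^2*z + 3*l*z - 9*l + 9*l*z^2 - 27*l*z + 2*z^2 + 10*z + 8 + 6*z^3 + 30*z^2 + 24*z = -14*l^2 - 9*l + 6*z^3 + z^2*(9*l + 32) + z*(-42*l^2 - 24*l + 34) + 8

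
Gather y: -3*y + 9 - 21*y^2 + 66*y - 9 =-21*y^2 + 63*y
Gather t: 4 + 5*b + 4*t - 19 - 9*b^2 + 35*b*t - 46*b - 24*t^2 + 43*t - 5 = -9*b^2 - 41*b - 24*t^2 + t*(35*b + 47) - 20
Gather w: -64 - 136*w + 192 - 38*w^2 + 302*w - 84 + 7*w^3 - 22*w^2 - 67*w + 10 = 7*w^3 - 60*w^2 + 99*w + 54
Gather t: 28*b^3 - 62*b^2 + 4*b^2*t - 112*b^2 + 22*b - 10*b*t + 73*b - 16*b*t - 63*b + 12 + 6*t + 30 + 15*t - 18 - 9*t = 28*b^3 - 174*b^2 + 32*b + t*(4*b^2 - 26*b + 12) + 24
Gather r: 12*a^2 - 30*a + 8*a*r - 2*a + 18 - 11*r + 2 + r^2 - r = 12*a^2 - 32*a + r^2 + r*(8*a - 12) + 20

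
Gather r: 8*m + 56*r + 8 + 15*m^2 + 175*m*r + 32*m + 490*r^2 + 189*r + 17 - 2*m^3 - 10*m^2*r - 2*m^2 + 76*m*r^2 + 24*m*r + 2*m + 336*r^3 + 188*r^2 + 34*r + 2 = -2*m^3 + 13*m^2 + 42*m + 336*r^3 + r^2*(76*m + 678) + r*(-10*m^2 + 199*m + 279) + 27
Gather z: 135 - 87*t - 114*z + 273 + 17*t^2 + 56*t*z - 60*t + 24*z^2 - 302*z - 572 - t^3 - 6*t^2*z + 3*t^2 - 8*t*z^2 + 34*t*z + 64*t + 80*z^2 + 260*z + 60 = -t^3 + 20*t^2 - 83*t + z^2*(104 - 8*t) + z*(-6*t^2 + 90*t - 156) - 104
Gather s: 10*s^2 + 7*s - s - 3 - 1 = 10*s^2 + 6*s - 4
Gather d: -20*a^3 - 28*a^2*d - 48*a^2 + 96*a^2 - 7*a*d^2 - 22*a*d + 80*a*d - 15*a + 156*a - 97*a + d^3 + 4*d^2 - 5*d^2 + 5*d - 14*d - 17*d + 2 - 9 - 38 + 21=-20*a^3 + 48*a^2 + 44*a + d^3 + d^2*(-7*a - 1) + d*(-28*a^2 + 58*a - 26) - 24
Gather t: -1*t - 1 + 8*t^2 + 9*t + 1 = 8*t^2 + 8*t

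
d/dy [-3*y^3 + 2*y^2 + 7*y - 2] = -9*y^2 + 4*y + 7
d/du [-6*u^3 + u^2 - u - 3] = -18*u^2 + 2*u - 1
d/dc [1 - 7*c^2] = -14*c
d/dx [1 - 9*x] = -9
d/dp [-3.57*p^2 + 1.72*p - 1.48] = 1.72 - 7.14*p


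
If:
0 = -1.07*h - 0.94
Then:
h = -0.88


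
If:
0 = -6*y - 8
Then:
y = -4/3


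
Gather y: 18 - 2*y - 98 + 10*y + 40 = 8*y - 40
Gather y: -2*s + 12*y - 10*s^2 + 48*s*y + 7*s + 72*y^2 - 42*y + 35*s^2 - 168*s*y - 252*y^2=25*s^2 + 5*s - 180*y^2 + y*(-120*s - 30)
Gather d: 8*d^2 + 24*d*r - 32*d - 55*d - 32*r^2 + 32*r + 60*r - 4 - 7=8*d^2 + d*(24*r - 87) - 32*r^2 + 92*r - 11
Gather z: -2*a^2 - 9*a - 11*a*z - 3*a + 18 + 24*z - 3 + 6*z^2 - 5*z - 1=-2*a^2 - 12*a + 6*z^2 + z*(19 - 11*a) + 14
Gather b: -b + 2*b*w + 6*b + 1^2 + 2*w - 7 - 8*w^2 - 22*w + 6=b*(2*w + 5) - 8*w^2 - 20*w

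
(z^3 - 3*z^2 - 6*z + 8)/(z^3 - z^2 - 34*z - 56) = (z^2 - 5*z + 4)/(z^2 - 3*z - 28)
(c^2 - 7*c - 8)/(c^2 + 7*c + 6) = (c - 8)/(c + 6)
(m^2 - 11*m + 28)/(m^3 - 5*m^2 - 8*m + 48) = (m - 7)/(m^2 - m - 12)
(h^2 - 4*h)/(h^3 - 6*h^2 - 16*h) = (4 - h)/(-h^2 + 6*h + 16)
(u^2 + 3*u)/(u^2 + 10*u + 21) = u/(u + 7)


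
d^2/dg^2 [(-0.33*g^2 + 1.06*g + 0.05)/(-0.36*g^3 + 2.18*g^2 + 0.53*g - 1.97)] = (0.0855360000000002*g^6 - 0.824256000000001*g^5 + 5.291352*g^4 - 13.890812*g^3 + 16.155852*g^2 - 27.447516*g - 0.109648)/(0.046656*g^9 - 0.847584*g^8 + 4.926528*g^7 - 7.098632*g^6 - 16.52928*g^5 + 23.994342*g^4 + 17.699323*g^3 - 23.720967*g^2 - 6.170631*g + 7.645373)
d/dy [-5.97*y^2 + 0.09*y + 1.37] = 0.09 - 11.94*y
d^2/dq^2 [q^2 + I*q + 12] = 2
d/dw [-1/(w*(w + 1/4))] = 4*(8*w + 1)/(w^2*(4*w + 1)^2)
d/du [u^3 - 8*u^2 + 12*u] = 3*u^2 - 16*u + 12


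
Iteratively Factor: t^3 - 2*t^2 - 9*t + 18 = (t - 2)*(t^2 - 9) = (t - 3)*(t - 2)*(t + 3)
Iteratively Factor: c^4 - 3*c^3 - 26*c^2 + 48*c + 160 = (c + 2)*(c^3 - 5*c^2 - 16*c + 80) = (c + 2)*(c + 4)*(c^2 - 9*c + 20) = (c - 4)*(c + 2)*(c + 4)*(c - 5)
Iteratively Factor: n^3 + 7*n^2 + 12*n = (n + 4)*(n^2 + 3*n) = (n + 3)*(n + 4)*(n)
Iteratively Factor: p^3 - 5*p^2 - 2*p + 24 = (p - 3)*(p^2 - 2*p - 8) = (p - 4)*(p - 3)*(p + 2)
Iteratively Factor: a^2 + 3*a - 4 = (a - 1)*(a + 4)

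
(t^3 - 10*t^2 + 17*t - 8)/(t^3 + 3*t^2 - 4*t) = (t^2 - 9*t + 8)/(t*(t + 4))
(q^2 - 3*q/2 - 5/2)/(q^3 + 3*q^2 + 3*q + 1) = (q - 5/2)/(q^2 + 2*q + 1)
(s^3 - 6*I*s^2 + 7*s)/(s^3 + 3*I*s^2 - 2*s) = (s - 7*I)/(s + 2*I)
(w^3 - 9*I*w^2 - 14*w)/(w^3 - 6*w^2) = (w^2 - 9*I*w - 14)/(w*(w - 6))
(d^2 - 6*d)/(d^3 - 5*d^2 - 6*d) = 1/(d + 1)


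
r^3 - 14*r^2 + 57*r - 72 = (r - 8)*(r - 3)^2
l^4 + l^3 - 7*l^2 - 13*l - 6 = (l - 3)*(l + 1)^2*(l + 2)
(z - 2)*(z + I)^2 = z^3 - 2*z^2 + 2*I*z^2 - z - 4*I*z + 2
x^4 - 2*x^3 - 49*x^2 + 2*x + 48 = (x - 8)*(x - 1)*(x + 1)*(x + 6)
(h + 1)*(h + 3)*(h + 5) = h^3 + 9*h^2 + 23*h + 15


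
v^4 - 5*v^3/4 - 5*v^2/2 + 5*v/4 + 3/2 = (v - 2)*(v - 1)*(v + 3/4)*(v + 1)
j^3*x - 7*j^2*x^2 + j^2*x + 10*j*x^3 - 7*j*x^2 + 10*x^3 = (j - 5*x)*(j - 2*x)*(j*x + x)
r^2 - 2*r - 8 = (r - 4)*(r + 2)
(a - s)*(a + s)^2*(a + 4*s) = a^4 + 5*a^3*s + 3*a^2*s^2 - 5*a*s^3 - 4*s^4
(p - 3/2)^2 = p^2 - 3*p + 9/4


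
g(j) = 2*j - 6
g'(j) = 2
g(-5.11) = -16.22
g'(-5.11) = 2.00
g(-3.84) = -13.68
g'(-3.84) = 2.00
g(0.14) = -5.72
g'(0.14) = 2.00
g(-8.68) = -23.36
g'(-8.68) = 2.00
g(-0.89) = -7.78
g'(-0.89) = 2.00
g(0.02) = -5.96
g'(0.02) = 2.00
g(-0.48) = -6.96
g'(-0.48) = 2.00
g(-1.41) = -8.82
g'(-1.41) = 2.00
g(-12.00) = -30.00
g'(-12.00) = 2.00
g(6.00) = 6.00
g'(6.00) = 2.00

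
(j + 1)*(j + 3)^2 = j^3 + 7*j^2 + 15*j + 9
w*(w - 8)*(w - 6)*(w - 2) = w^4 - 16*w^3 + 76*w^2 - 96*w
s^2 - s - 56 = (s - 8)*(s + 7)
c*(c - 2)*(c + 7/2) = c^3 + 3*c^2/2 - 7*c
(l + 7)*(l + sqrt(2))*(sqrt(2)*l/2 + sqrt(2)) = sqrt(2)*l^3/2 + l^2 + 9*sqrt(2)*l^2/2 + 9*l + 7*sqrt(2)*l + 14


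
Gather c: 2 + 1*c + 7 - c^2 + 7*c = -c^2 + 8*c + 9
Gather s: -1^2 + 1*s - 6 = s - 7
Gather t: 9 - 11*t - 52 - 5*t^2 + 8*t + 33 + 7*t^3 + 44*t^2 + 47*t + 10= 7*t^3 + 39*t^2 + 44*t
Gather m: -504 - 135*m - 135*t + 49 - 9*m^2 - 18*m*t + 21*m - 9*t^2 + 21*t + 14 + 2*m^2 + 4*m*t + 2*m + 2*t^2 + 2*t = -7*m^2 + m*(-14*t - 112) - 7*t^2 - 112*t - 441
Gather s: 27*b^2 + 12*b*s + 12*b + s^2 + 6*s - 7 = 27*b^2 + 12*b + s^2 + s*(12*b + 6) - 7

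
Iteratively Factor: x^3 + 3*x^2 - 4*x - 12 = (x - 2)*(x^2 + 5*x + 6) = (x - 2)*(x + 2)*(x + 3)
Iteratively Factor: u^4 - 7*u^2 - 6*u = (u - 3)*(u^3 + 3*u^2 + 2*u) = u*(u - 3)*(u^2 + 3*u + 2) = u*(u - 3)*(u + 2)*(u + 1)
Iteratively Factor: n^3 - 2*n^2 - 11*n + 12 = (n - 1)*(n^2 - n - 12) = (n - 1)*(n + 3)*(n - 4)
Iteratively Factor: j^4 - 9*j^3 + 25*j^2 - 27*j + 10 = (j - 1)*(j^3 - 8*j^2 + 17*j - 10) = (j - 1)^2*(j^2 - 7*j + 10) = (j - 2)*(j - 1)^2*(j - 5)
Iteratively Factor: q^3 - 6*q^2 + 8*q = (q - 2)*(q^2 - 4*q) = q*(q - 2)*(q - 4)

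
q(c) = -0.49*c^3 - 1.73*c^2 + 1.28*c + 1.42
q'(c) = -1.47*c^2 - 3.46*c + 1.28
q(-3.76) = -1.80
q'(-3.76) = -6.49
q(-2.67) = -5.00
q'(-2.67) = 0.04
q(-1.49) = -2.71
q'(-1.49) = 3.17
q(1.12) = -0.00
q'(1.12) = -4.44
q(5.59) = -131.08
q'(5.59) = -64.00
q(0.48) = 1.58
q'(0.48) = -0.72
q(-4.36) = 3.56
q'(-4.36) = -11.58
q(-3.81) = -1.47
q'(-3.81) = -6.88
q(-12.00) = 583.66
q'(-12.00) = -168.88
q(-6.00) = 37.30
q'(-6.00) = -30.88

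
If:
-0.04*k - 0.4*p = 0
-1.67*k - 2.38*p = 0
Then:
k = 0.00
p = 0.00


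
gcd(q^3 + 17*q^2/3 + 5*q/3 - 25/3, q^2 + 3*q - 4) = q - 1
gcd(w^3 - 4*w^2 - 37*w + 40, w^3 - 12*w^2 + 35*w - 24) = w^2 - 9*w + 8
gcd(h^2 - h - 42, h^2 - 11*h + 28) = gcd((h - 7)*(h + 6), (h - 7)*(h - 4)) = h - 7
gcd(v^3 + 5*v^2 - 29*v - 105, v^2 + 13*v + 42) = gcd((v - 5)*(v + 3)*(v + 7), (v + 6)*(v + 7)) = v + 7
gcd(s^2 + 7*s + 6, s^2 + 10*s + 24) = s + 6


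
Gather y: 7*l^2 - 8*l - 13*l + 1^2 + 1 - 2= 7*l^2 - 21*l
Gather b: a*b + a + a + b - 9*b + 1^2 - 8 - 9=2*a + b*(a - 8) - 16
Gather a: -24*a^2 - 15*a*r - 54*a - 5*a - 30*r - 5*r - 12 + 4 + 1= -24*a^2 + a*(-15*r - 59) - 35*r - 7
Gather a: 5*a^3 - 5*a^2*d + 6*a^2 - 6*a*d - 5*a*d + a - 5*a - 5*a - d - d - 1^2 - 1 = 5*a^3 + a^2*(6 - 5*d) + a*(-11*d - 9) - 2*d - 2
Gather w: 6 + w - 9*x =w - 9*x + 6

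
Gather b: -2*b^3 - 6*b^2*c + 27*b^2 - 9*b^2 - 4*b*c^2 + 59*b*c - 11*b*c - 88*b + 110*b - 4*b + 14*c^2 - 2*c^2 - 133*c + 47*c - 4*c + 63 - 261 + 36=-2*b^3 + b^2*(18 - 6*c) + b*(-4*c^2 + 48*c + 18) + 12*c^2 - 90*c - 162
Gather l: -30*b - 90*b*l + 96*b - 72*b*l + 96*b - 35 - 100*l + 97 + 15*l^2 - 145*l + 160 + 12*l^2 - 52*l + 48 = 162*b + 27*l^2 + l*(-162*b - 297) + 270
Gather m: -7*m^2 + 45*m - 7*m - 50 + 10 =-7*m^2 + 38*m - 40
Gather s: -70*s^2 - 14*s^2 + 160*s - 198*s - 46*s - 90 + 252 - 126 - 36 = -84*s^2 - 84*s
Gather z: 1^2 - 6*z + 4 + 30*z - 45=24*z - 40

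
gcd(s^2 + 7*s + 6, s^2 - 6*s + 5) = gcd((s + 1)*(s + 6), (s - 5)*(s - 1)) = 1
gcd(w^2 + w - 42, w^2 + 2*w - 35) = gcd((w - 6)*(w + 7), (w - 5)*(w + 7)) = w + 7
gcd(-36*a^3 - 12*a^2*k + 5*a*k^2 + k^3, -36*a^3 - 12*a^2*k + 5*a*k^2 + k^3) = 36*a^3 + 12*a^2*k - 5*a*k^2 - k^3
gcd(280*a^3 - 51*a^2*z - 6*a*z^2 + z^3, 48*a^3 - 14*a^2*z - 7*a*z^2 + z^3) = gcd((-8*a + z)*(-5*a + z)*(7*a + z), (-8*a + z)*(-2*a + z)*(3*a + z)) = -8*a + z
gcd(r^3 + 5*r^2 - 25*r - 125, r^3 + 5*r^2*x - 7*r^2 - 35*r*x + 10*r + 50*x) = r - 5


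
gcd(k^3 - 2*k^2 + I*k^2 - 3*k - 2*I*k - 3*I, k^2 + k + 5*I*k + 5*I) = k + 1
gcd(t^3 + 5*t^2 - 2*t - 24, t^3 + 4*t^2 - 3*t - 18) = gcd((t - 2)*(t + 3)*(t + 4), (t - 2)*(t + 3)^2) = t^2 + t - 6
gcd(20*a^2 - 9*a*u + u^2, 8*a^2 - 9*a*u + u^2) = 1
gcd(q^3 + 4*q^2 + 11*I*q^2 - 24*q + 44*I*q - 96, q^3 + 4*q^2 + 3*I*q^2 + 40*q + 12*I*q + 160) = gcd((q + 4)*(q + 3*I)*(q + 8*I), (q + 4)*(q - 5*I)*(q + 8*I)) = q^2 + q*(4 + 8*I) + 32*I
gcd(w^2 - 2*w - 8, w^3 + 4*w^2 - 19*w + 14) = 1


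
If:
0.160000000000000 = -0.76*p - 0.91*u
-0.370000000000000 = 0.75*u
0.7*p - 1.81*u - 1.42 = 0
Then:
No Solution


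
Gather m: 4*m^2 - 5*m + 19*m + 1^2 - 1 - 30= 4*m^2 + 14*m - 30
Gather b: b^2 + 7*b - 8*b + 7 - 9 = b^2 - b - 2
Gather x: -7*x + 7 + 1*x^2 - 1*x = x^2 - 8*x + 7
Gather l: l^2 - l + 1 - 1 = l^2 - l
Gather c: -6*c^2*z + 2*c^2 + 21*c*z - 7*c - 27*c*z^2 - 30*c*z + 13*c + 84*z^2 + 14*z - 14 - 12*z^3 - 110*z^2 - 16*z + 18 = c^2*(2 - 6*z) + c*(-27*z^2 - 9*z + 6) - 12*z^3 - 26*z^2 - 2*z + 4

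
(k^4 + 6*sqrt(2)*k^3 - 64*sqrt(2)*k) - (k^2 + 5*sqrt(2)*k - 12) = k^4 + 6*sqrt(2)*k^3 - k^2 - 69*sqrt(2)*k + 12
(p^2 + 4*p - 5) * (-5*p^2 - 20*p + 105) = -5*p^4 - 40*p^3 + 50*p^2 + 520*p - 525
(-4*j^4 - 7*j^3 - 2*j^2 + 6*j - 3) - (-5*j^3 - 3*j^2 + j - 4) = -4*j^4 - 2*j^3 + j^2 + 5*j + 1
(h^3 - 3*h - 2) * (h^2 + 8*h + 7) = h^5 + 8*h^4 + 4*h^3 - 26*h^2 - 37*h - 14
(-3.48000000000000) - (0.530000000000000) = -4.01000000000000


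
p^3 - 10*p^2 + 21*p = p*(p - 7)*(p - 3)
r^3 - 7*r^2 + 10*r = r*(r - 5)*(r - 2)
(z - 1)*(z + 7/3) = z^2 + 4*z/3 - 7/3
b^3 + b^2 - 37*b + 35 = (b - 5)*(b - 1)*(b + 7)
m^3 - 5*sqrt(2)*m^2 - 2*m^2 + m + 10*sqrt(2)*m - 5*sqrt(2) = (m - 1)^2*(m - 5*sqrt(2))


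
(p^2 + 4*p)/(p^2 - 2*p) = (p + 4)/(p - 2)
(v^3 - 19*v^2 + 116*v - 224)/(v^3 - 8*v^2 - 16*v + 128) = (v - 7)/(v + 4)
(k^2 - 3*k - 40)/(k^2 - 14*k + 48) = (k + 5)/(k - 6)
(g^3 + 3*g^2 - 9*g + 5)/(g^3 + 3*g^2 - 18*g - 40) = (g^2 - 2*g + 1)/(g^2 - 2*g - 8)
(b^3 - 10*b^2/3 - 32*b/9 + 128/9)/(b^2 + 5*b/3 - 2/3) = (9*b^2 - 48*b + 64)/(3*(3*b - 1))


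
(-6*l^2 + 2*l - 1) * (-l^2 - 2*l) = 6*l^4 + 10*l^3 - 3*l^2 + 2*l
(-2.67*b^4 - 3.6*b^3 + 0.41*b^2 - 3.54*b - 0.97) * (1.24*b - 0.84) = -3.3108*b^5 - 2.2212*b^4 + 3.5324*b^3 - 4.734*b^2 + 1.7708*b + 0.8148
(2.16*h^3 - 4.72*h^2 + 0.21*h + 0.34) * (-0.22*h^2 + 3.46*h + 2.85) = -0.4752*h^5 + 8.512*h^4 - 10.2214*h^3 - 12.8002*h^2 + 1.7749*h + 0.969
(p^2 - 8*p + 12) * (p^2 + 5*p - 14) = p^4 - 3*p^3 - 42*p^2 + 172*p - 168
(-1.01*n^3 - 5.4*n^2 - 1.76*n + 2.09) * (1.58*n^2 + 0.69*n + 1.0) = -1.5958*n^5 - 9.2289*n^4 - 7.5168*n^3 - 3.3122*n^2 - 0.3179*n + 2.09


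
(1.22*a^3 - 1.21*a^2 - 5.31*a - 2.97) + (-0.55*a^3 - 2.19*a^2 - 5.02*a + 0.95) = 0.67*a^3 - 3.4*a^2 - 10.33*a - 2.02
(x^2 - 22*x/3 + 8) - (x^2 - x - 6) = 14 - 19*x/3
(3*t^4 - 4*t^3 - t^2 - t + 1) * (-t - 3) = -3*t^5 - 5*t^4 + 13*t^3 + 4*t^2 + 2*t - 3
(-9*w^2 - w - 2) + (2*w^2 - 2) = -7*w^2 - w - 4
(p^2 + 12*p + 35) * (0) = 0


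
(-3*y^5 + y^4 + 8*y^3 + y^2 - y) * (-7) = 21*y^5 - 7*y^4 - 56*y^3 - 7*y^2 + 7*y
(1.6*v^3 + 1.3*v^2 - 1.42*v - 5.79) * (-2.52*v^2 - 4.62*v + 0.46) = -4.032*v^5 - 10.668*v^4 - 1.6916*v^3 + 21.7492*v^2 + 26.0966*v - 2.6634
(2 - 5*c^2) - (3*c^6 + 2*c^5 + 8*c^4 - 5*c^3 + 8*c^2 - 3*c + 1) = -3*c^6 - 2*c^5 - 8*c^4 + 5*c^3 - 13*c^2 + 3*c + 1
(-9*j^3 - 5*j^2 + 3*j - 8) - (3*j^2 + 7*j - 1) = -9*j^3 - 8*j^2 - 4*j - 7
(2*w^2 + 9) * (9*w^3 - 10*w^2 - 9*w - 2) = 18*w^5 - 20*w^4 + 63*w^3 - 94*w^2 - 81*w - 18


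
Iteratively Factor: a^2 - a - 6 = (a + 2)*(a - 3)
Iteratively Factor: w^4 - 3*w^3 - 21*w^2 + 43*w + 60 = (w + 4)*(w^3 - 7*w^2 + 7*w + 15) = (w - 3)*(w + 4)*(w^2 - 4*w - 5) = (w - 5)*(w - 3)*(w + 4)*(w + 1)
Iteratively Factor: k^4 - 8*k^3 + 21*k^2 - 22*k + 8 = (k - 4)*(k^3 - 4*k^2 + 5*k - 2) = (k - 4)*(k - 1)*(k^2 - 3*k + 2) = (k - 4)*(k - 2)*(k - 1)*(k - 1)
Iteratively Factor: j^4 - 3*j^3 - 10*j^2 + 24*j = (j - 4)*(j^3 + j^2 - 6*j) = (j - 4)*(j + 3)*(j^2 - 2*j) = (j - 4)*(j - 2)*(j + 3)*(j)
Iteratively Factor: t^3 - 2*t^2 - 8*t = (t - 4)*(t^2 + 2*t) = (t - 4)*(t + 2)*(t)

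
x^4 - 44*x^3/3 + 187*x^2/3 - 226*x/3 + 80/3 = (x - 8)*(x - 5)*(x - 1)*(x - 2/3)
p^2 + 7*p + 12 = (p + 3)*(p + 4)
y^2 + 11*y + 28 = (y + 4)*(y + 7)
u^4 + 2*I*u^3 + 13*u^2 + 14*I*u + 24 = (u - 3*I)*(u - I)*(u + 2*I)*(u + 4*I)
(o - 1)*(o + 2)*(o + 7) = o^3 + 8*o^2 + 5*o - 14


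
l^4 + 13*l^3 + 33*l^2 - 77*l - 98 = (l - 2)*(l + 1)*(l + 7)^2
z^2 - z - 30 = (z - 6)*(z + 5)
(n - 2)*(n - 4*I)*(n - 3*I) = n^3 - 2*n^2 - 7*I*n^2 - 12*n + 14*I*n + 24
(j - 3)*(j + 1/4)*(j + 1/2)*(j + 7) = j^4 + 19*j^3/4 - 143*j^2/8 - 61*j/4 - 21/8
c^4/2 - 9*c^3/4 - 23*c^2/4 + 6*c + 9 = (c/2 + 1)*(c - 6)*(c - 3/2)*(c + 1)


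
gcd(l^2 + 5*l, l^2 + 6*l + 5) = l + 5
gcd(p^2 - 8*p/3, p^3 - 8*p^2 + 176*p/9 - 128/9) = p - 8/3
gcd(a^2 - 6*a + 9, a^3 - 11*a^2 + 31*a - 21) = a - 3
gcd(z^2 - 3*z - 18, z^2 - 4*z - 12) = z - 6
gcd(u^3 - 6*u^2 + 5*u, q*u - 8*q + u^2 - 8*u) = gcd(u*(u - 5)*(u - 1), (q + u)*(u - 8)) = 1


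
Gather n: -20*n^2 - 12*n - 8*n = -20*n^2 - 20*n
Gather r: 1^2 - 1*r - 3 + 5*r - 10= 4*r - 12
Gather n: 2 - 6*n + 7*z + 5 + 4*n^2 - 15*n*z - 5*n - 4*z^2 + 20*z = 4*n^2 + n*(-15*z - 11) - 4*z^2 + 27*z + 7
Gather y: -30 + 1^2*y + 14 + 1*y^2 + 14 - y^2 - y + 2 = 0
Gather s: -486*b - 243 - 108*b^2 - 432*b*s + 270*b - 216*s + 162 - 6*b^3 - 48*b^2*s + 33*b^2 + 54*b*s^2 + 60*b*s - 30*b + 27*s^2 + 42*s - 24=-6*b^3 - 75*b^2 - 246*b + s^2*(54*b + 27) + s*(-48*b^2 - 372*b - 174) - 105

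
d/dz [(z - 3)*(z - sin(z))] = z + (3 - z)*(cos(z) - 1) - sin(z)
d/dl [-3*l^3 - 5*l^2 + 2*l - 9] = -9*l^2 - 10*l + 2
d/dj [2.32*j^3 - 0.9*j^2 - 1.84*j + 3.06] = 6.96*j^2 - 1.8*j - 1.84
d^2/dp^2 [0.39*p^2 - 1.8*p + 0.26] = 0.780000000000000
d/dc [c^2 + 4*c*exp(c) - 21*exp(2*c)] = 4*c*exp(c) + 2*c - 42*exp(2*c) + 4*exp(c)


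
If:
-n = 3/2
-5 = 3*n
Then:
No Solution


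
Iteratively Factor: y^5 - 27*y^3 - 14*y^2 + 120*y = (y - 2)*(y^4 + 2*y^3 - 23*y^2 - 60*y) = (y - 5)*(y - 2)*(y^3 + 7*y^2 + 12*y) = y*(y - 5)*(y - 2)*(y^2 + 7*y + 12) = y*(y - 5)*(y - 2)*(y + 3)*(y + 4)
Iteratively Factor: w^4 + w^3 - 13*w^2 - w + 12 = (w - 3)*(w^3 + 4*w^2 - w - 4) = (w - 3)*(w + 1)*(w^2 + 3*w - 4) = (w - 3)*(w - 1)*(w + 1)*(w + 4)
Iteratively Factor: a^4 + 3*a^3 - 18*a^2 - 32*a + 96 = (a - 3)*(a^3 + 6*a^2 - 32) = (a - 3)*(a + 4)*(a^2 + 2*a - 8) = (a - 3)*(a - 2)*(a + 4)*(a + 4)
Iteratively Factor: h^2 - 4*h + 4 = (h - 2)*(h - 2)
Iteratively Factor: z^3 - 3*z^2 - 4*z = (z)*(z^2 - 3*z - 4) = z*(z + 1)*(z - 4)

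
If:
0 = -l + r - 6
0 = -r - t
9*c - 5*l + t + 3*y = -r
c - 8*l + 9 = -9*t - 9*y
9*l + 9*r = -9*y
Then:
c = -459/304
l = -873/304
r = 951/304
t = -951/304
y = -39/152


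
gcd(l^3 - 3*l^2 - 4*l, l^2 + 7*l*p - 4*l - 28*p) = l - 4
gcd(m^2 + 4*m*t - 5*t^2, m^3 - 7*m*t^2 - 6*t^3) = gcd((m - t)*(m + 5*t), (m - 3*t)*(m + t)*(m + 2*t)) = 1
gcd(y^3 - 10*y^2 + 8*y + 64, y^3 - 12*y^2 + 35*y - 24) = y - 8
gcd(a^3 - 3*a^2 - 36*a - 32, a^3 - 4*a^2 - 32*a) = a^2 - 4*a - 32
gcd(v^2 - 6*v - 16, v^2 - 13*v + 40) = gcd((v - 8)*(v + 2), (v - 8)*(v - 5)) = v - 8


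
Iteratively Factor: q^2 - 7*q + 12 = (q - 4)*(q - 3)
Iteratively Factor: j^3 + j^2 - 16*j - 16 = (j + 4)*(j^2 - 3*j - 4) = (j - 4)*(j + 4)*(j + 1)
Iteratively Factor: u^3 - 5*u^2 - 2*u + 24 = (u + 2)*(u^2 - 7*u + 12) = (u - 3)*(u + 2)*(u - 4)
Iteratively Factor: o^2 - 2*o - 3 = (o - 3)*(o + 1)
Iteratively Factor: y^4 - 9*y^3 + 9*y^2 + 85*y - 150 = (y + 3)*(y^3 - 12*y^2 + 45*y - 50) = (y - 5)*(y + 3)*(y^2 - 7*y + 10) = (y - 5)*(y - 2)*(y + 3)*(y - 5)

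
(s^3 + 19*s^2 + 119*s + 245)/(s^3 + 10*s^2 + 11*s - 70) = (s + 7)/(s - 2)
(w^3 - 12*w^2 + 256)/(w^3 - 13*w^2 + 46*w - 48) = (w^2 - 4*w - 32)/(w^2 - 5*w + 6)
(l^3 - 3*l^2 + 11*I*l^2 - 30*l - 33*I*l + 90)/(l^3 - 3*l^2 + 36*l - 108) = (l + 5*I)/(l - 6*I)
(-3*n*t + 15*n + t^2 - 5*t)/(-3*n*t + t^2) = (t - 5)/t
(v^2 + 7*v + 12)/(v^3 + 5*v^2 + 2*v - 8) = (v + 3)/(v^2 + v - 2)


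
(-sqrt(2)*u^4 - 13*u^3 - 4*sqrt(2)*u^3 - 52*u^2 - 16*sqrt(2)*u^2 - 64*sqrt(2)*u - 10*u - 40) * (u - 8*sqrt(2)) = -sqrt(2)*u^5 - 4*sqrt(2)*u^4 + 3*u^4 + 12*u^3 + 88*sqrt(2)*u^3 + 246*u^2 + 352*sqrt(2)*u^2 + 80*sqrt(2)*u + 984*u + 320*sqrt(2)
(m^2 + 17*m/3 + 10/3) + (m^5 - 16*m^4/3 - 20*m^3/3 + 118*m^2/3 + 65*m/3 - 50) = m^5 - 16*m^4/3 - 20*m^3/3 + 121*m^2/3 + 82*m/3 - 140/3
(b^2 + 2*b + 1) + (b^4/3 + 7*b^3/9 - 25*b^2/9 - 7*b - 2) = b^4/3 + 7*b^3/9 - 16*b^2/9 - 5*b - 1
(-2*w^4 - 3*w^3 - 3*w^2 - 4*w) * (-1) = 2*w^4 + 3*w^3 + 3*w^2 + 4*w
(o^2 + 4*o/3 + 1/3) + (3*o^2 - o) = 4*o^2 + o/3 + 1/3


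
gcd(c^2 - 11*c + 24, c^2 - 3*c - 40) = c - 8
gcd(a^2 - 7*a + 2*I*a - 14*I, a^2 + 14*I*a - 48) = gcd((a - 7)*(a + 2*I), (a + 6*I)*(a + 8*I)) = 1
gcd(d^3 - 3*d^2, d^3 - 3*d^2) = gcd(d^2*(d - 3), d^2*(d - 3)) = d^3 - 3*d^2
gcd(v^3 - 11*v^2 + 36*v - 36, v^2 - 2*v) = v - 2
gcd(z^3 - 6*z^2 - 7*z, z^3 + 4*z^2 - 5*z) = z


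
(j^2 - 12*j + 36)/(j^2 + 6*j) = (j^2 - 12*j + 36)/(j*(j + 6))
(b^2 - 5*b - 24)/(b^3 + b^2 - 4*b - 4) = (b^2 - 5*b - 24)/(b^3 + b^2 - 4*b - 4)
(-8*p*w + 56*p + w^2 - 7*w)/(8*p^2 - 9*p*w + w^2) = (7 - w)/(p - w)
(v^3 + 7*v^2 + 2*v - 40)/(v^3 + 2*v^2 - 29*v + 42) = (v^2 + 9*v + 20)/(v^2 + 4*v - 21)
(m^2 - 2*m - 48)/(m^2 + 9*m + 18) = (m - 8)/(m + 3)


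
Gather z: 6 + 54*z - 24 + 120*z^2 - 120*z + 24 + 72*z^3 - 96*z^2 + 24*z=72*z^3 + 24*z^2 - 42*z + 6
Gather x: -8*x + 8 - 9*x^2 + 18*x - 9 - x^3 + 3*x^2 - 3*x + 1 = -x^3 - 6*x^2 + 7*x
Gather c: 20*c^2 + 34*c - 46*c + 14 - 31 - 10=20*c^2 - 12*c - 27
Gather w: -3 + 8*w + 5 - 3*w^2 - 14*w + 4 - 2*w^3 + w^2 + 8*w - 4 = -2*w^3 - 2*w^2 + 2*w + 2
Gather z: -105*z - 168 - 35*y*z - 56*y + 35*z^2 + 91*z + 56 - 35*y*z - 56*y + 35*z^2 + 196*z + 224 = -112*y + 70*z^2 + z*(182 - 70*y) + 112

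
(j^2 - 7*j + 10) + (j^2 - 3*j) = 2*j^2 - 10*j + 10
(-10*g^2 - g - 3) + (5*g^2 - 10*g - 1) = -5*g^2 - 11*g - 4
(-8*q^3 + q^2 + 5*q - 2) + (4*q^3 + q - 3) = -4*q^3 + q^2 + 6*q - 5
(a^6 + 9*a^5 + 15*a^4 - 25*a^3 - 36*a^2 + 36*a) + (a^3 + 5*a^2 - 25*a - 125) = a^6 + 9*a^5 + 15*a^4 - 24*a^3 - 31*a^2 + 11*a - 125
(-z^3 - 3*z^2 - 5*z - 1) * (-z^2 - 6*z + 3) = z^5 + 9*z^4 + 20*z^3 + 22*z^2 - 9*z - 3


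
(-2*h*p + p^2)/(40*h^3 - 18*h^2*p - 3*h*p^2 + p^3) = p/(-20*h^2 - h*p + p^2)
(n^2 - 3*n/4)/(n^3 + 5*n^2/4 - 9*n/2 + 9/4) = n/(n^2 + 2*n - 3)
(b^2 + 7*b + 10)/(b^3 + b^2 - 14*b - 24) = (b + 5)/(b^2 - b - 12)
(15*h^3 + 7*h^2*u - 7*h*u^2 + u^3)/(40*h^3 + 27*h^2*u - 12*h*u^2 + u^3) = (-3*h + u)/(-8*h + u)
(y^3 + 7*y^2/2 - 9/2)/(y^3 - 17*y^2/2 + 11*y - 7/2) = (2*y^2 + 9*y + 9)/(2*y^2 - 15*y + 7)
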